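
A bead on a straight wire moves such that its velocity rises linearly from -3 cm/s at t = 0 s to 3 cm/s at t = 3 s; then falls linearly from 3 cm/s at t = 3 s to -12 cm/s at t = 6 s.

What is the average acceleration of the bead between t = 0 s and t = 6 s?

-1.5 cm/s²

Average acceleration = Δv/Δt = (-12 − -3)/(6 − 0) = -1.5 cm/s².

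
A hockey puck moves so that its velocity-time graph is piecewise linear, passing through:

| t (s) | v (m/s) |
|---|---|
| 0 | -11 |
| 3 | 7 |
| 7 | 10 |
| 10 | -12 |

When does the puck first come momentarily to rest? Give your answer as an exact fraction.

t = 11/6 s

v changes sign on 0–3 s (from -11 to 7); the graph is linear there, so v = 0 at t = 0 + (11)·(3 − 0)/(7 − -11) = 11/6 s.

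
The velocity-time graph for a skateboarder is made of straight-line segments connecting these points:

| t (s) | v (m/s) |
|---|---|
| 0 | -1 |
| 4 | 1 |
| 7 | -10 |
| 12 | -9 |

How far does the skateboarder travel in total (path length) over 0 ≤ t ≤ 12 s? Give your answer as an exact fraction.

696/11 m

Distance (not displacement) is the total path length: add the absolute areas under v-t.
0–4 s: v = 0 at t = 2 s; triangle areas 1 + 1 = 2 m
4–7 s: v = 0 at t = 47/11 s; triangle areas 3/22 + 150/11 = 303/22 m
7–12 s: |½(-10 + -9)(5)| = 47.5 m
Total distance = 696/11 m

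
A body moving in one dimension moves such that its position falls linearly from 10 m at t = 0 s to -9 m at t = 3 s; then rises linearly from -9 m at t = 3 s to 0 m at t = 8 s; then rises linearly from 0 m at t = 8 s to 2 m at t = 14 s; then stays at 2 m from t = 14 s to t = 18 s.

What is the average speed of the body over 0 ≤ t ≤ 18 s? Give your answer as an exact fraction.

5/3 m/s

Average speed = (total path length)/(elapsed time); on a piecewise-linear x-t graph the path length is Σ|Δx|.
0–3 s: |Δx| = |-9 − 10| = 19 m
3–8 s: |Δx| = |0 − -9| = 9 m
8–14 s: |Δx| = |2 − 0| = 2 m
14–18 s: |Δx| = |2 − 2| = 0 m
Total path = 30 m; average speed = 30/18 = 5/3 m/s.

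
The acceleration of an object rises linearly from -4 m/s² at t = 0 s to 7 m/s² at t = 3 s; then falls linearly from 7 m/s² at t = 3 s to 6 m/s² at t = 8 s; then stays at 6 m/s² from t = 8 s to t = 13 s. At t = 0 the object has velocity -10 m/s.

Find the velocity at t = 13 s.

Δv equals the area under the a-t graph; then v = v₀ + Δv.
0–3 s: ½(-4 + 7)(3) = 4.5 m/s
3–8 s: ½(7 + 6)(5) = 32.5 m/s
8–13 s: 6 × 5 = 30 m/s
Δv = 67 m/s, so v(13) = -10 + (67) = 57 m/s.

57 m/s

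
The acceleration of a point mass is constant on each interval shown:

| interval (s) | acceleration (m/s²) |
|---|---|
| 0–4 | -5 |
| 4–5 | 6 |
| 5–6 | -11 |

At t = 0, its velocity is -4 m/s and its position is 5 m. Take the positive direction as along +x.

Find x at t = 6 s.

-95.5 m

On each constant-a segment, Δv = aΔt and Δx = v₀Δt + ½aΔt²; chain segment to segment.
0–4 s: v starts -4 m/s; Δx = -4·4 + ½·-5·4² = -56 m; v ends -24 m/s.
4–5 s: v starts -24 m/s; Δx = -24·1 + ½·6·1² = -21 m; v ends -18 m/s.
5–6 s: v starts -18 m/s; Δx = -18·1 + ½·-11·1² = -23.5 m; v ends -29 m/s.
x(6) = 5 + Σ Δx = -95.5 m.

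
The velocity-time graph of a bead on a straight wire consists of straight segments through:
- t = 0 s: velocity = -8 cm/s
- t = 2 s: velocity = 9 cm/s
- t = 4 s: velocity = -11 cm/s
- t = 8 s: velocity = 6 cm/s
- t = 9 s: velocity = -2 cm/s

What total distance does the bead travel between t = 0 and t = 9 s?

39.6 cm

Distance (not displacement) is the total path length: add the absolute areas under v-t.
0–2 s: v = 0 at t = 16/17 s; triangle areas 64/17 + 81/17 = 145/17 cm
2–4 s: v = 0 at t = 2.9 s; triangle areas 4.05 + 6.05 = 10.1 cm
4–8 s: v = 0 at t = 112/17 s; triangle areas 242/17 + 72/17 = 314/17 cm
8–9 s: v = 0 at t = 8.75 s; triangle areas 2.25 + 0.25 = 2.5 cm
Total distance = 39.6 cm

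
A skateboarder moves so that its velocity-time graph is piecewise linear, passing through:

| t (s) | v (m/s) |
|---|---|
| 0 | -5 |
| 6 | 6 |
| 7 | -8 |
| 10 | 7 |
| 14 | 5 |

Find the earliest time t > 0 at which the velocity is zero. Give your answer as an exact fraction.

v changes sign on 0–6 s (from -5 to 6); the graph is linear there, so v = 0 at t = 0 + (5)·(6 − 0)/(6 − -5) = 30/11 s.

t = 30/11 s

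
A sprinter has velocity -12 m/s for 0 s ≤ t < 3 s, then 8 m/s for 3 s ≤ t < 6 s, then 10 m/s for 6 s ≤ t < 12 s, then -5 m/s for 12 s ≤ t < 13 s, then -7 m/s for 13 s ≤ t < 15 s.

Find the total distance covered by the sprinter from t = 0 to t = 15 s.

139 m

Distance (not displacement) is the total path length: add the absolute areas under v-t.
0–3 s: |-12| × 3 = 36 m
3–6 s: |8| × 3 = 24 m
6–12 s: |10| × 6 = 60 m
12–13 s: |-5| × 1 = 5 m
13–15 s: |-7| × 2 = 14 m
Total distance = 139 m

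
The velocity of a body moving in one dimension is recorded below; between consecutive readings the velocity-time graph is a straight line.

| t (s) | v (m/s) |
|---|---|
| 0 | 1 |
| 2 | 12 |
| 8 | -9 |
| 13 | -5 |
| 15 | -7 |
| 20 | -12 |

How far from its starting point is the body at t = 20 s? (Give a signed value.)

-72.5 m

Net displacement equals the area under the velocity-time graph (areas below the axis count negative).
0–2 s: ½(1 + 12)(2) = 13 m
2–8 s: ½(12 + -9)(6) = 9 m
8–13 s: ½(-9 + -5)(5) = -35 m
13–15 s: ½(-5 + -7)(2) = -12 m
15–20 s: ½(-7 + -12)(5) = -47.5 m
Net displacement = -72.5 m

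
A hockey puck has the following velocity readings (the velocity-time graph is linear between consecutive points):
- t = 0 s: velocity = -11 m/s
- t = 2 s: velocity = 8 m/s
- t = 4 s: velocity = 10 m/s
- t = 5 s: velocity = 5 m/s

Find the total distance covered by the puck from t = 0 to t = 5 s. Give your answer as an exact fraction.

Total distance travelled is ∫|v| dt — sum the magnitudes of each area piece.
0–2 s: v = 0 at t = 22/19 s; triangle areas 121/19 + 64/19 = 185/19 m
2–4 s: |½(8 + 10)(2)| = 18 m
4–5 s: |½(10 + 5)(1)| = 7.5 m
Total distance = 1339/38 m

1339/38 m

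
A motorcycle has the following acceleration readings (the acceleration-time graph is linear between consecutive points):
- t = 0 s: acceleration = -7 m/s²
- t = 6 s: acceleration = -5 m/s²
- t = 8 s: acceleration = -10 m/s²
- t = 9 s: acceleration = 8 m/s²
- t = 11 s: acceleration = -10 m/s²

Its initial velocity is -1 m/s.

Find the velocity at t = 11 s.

-55 m/s

Δv equals the area under the a-t graph; then v = v₀ + Δv.
0–6 s: ½(-7 + -5)(6) = -36 m/s
6–8 s: ½(-5 + -10)(2) = -15 m/s
8–9 s: ½(-10 + 8)(1) = -1 m/s
9–11 s: ½(8 + -10)(2) = -2 m/s
Δv = -54 m/s, so v(11) = -1 + (-54) = -55 m/s.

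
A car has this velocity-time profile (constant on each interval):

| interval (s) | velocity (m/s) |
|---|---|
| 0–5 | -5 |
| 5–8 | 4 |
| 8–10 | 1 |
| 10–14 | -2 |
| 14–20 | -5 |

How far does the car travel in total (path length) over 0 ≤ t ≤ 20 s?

77 m

Distance (not displacement) is the total path length: add the absolute areas under v-t.
0–5 s: |-5| × 5 = 25 m
5–8 s: |4| × 3 = 12 m
8–10 s: |1| × 2 = 2 m
10–14 s: |-2| × 4 = 8 m
14–20 s: |-5| × 6 = 30 m
Total distance = 77 m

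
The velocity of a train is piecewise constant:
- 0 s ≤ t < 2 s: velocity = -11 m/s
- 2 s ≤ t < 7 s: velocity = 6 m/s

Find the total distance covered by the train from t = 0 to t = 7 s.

52 m

Total distance travelled is ∫|v| dt — sum the magnitudes of each area piece.
0–2 s: |-11| × 2 = 22 m
2–7 s: |6| × 5 = 30 m
Total distance = 52 m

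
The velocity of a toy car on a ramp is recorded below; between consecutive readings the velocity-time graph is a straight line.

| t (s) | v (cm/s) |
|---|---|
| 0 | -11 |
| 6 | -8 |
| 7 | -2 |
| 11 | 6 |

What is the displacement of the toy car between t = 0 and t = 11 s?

Net displacement equals the area under the velocity-time graph (areas below the axis count negative).
0–6 s: ½(-11 + -8)(6) = -57 cm
6–7 s: ½(-8 + -2)(1) = -5 cm
7–11 s: ½(-2 + 6)(4) = 8 cm
Net displacement = -54 cm

-54 cm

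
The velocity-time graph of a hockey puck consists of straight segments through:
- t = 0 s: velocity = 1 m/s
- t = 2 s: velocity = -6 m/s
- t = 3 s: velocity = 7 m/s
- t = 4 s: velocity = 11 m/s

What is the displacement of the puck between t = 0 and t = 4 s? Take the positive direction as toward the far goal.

Net displacement equals the area under the velocity-time graph (areas below the axis count negative).
0–2 s: ½(1 + -6)(2) = -5 m
2–3 s: ½(-6 + 7)(1) = 0.5 m
3–4 s: ½(7 + 11)(1) = 9 m
Net displacement = 4.5 m

4.5 m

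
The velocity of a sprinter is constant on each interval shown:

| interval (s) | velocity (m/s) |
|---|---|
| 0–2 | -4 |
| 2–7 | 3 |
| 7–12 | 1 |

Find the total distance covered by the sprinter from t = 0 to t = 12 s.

Distance (not displacement) is the total path length: add the absolute areas under v-t.
0–2 s: |-4| × 2 = 8 m
2–7 s: |3| × 5 = 15 m
7–12 s: |1| × 5 = 5 m
Total distance = 28 m

28 m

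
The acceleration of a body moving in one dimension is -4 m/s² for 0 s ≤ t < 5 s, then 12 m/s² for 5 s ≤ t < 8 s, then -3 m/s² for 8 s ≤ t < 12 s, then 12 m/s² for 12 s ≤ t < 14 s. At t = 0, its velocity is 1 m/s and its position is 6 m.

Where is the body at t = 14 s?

36 m

On each constant-a segment, Δv = aΔt and Δx = v₀Δt + ½aΔt²; chain segment to segment.
0–5 s: v starts 1 m/s; Δx = 1·5 + ½·-4·5² = -45 m; v ends -19 m/s.
5–8 s: v starts -19 m/s; Δx = -19·3 + ½·12·3² = -3 m; v ends 17 m/s.
8–12 s: v starts 17 m/s; Δx = 17·4 + ½·-3·4² = 44 m; v ends 5 m/s.
12–14 s: v starts 5 m/s; Δx = 5·2 + ½·12·2² = 34 m; v ends 29 m/s.
x(14) = 6 + Σ Δx = 36 m.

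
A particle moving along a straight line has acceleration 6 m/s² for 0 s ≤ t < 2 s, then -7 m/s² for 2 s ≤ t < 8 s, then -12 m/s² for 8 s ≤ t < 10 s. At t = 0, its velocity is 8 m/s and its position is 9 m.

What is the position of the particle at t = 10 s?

On each constant-a segment, Δv = aΔt and Δx = v₀Δt + ½aΔt²; chain segment to segment.
0–2 s: v starts 8 m/s; Δx = 8·2 + ½·6·2² = 28 m; v ends 20 m/s.
2–8 s: v starts 20 m/s; Δx = 20·6 + ½·-7·6² = -6 m; v ends -22 m/s.
8–10 s: v starts -22 m/s; Δx = -22·2 + ½·-12·2² = -68 m; v ends -46 m/s.
x(10) = 9 + Σ Δx = -37 m.

-37 m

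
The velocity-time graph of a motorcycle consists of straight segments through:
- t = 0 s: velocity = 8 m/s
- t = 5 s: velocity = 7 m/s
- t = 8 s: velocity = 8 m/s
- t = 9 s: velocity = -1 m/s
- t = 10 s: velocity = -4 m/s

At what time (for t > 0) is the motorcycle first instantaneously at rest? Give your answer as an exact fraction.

v changes sign on 8–9 s (from 8 to -1); the graph is linear there, so v = 0 at t = 8 + (-8)·(9 − 8)/(-1 − 8) = 80/9 s.

t = 80/9 s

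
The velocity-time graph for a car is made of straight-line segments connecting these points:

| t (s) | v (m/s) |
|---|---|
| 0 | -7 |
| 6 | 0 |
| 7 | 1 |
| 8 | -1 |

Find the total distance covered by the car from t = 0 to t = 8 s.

Distance (not displacement) is the total path length: add the absolute areas under v-t.
0–6 s: |½(-7 + 0)(6)| = 21 m
6–7 s: |½(0 + 1)(1)| = 0.5 m
7–8 s: v = 0 at t = 7.5 s; triangle areas 0.25 + 0.25 = 0.5 m
Total distance = 22 m

22 m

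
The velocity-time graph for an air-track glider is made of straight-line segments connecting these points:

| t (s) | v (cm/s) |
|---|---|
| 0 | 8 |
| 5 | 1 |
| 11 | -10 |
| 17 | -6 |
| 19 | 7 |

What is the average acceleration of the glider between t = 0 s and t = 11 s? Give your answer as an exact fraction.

Average acceleration = Δv/Δt = (-10 − 8)/(11 − 0) = -18/11 cm/s².

-18/11 cm/s²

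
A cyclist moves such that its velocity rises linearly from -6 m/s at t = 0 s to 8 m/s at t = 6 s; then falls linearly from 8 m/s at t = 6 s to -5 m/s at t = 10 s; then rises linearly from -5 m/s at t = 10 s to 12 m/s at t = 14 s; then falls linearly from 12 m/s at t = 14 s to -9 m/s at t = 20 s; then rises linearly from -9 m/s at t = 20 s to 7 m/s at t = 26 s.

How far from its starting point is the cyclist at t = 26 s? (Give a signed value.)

Net displacement equals the area under the velocity-time graph (areas below the axis count negative).
0–6 s: ½(-6 + 8)(6) = 6 m
6–10 s: ½(8 + -5)(4) = 6 m
10–14 s: ½(-5 + 12)(4) = 14 m
14–20 s: ½(12 + -9)(6) = 9 m
20–26 s: ½(-9 + 7)(6) = -6 m
Net displacement = 29 m

29 m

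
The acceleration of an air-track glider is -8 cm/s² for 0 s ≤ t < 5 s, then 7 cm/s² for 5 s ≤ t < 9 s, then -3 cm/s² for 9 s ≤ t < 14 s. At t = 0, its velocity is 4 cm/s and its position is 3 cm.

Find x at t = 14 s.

-242.5 cm

On each constant-a segment, Δv = aΔt and Δx = v₀Δt + ½aΔt²; chain segment to segment.
0–5 s: v starts 4 cm/s; Δx = 4·5 + ½·-8·5² = -80 cm; v ends -36 cm/s.
5–9 s: v starts -36 cm/s; Δx = -36·4 + ½·7·4² = -88 cm; v ends -8 cm/s.
9–14 s: v starts -8 cm/s; Δx = -8·5 + ½·-3·5² = -77.5 cm; v ends -23 cm/s.
x(14) = 3 + Σ Δx = -242.5 cm.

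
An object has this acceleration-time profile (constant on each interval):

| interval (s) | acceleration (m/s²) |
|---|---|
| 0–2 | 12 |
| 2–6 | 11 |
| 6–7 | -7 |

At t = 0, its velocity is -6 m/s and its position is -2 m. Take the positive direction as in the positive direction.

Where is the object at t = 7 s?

On each constant-a segment, Δv = aΔt and Δx = v₀Δt + ½aΔt²; chain segment to segment.
0–2 s: v starts -6 m/s; Δx = -6·2 + ½·12·2² = 12 m; v ends 18 m/s.
2–6 s: v starts 18 m/s; Δx = 18·4 + ½·11·4² = 160 m; v ends 62 m/s.
6–7 s: v starts 62 m/s; Δx = 62·1 + ½·-7·1² = 58.5 m; v ends 55 m/s.
x(7) = -2 + Σ Δx = 228.5 m.

228.5 m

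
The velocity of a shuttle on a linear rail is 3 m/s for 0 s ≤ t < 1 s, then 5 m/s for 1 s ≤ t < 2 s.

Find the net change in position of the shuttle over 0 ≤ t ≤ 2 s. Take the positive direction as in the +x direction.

Displacement is the signed area under the v-t curve.
0–1 s: 3 × 1 = 3 m
1–2 s: 5 × 1 = 5 m
Net displacement = 8 m

8 m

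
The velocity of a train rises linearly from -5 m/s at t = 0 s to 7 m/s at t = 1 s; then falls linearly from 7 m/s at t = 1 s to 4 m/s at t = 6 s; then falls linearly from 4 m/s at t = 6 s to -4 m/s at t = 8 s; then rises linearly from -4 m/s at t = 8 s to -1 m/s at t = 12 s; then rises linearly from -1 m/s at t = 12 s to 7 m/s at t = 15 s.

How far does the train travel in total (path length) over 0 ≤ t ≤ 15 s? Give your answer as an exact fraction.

Total distance travelled is ∫|v| dt — sum the magnitudes of each area piece.
0–1 s: v = 0 at t = 5/12 s; triangle areas 25/24 + 49/24 = 37/12 m
1–6 s: |½(7 + 4)(5)| = 27.5 m
6–8 s: v = 0 at t = 7 s; triangle areas 2 + 2 = 4 m
8–12 s: |½(-4 + -1)(4)| = 10 m
12–15 s: v = 0 at t = 12.375 s; triangle areas 0.1875 + 9.1875 = 9.375 m
Total distance = 1295/24 m

1295/24 m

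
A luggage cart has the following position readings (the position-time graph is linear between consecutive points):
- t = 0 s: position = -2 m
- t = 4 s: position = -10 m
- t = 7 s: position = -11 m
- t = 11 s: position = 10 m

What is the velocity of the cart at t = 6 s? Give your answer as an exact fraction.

-1/3 m/s

Velocity is the slope of the x-t graph on 4–7 s: (-11 − -10)/(7 − 4) = -1/3 m/s.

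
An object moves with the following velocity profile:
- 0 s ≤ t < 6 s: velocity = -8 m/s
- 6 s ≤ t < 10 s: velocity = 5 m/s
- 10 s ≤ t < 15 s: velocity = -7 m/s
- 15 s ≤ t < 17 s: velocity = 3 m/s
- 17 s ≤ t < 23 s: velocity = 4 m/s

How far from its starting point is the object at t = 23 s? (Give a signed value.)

Displacement is the signed area under the v-t curve.
0–6 s: -8 × 6 = -48 m
6–10 s: 5 × 4 = 20 m
10–15 s: -7 × 5 = -35 m
15–17 s: 3 × 2 = 6 m
17–23 s: 4 × 6 = 24 m
Net displacement = -33 m

-33 m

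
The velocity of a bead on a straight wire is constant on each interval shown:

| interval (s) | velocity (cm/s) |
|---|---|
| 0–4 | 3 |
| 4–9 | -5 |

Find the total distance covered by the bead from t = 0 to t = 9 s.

37 cm

Total distance travelled is ∫|v| dt — sum the magnitudes of each area piece.
0–4 s: |3| × 4 = 12 cm
4–9 s: |-5| × 5 = 25 cm
Total distance = 37 cm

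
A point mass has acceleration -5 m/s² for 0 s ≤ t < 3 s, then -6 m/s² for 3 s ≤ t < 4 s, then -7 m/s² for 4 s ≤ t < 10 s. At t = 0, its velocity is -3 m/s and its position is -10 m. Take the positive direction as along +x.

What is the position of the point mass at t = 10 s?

On each constant-a segment, Δv = aΔt and Δx = v₀Δt + ½aΔt²; chain segment to segment.
0–3 s: v starts -3 m/s; Δx = -3·3 + ½·-5·3² = -31.5 m; v ends -18 m/s.
3–4 s: v starts -18 m/s; Δx = -18·1 + ½·-6·1² = -21 m; v ends -24 m/s.
4–10 s: v starts -24 m/s; Δx = -24·6 + ½·-7·6² = -270 m; v ends -66 m/s.
x(10) = -10 + Σ Δx = -332.5 m.

-332.5 m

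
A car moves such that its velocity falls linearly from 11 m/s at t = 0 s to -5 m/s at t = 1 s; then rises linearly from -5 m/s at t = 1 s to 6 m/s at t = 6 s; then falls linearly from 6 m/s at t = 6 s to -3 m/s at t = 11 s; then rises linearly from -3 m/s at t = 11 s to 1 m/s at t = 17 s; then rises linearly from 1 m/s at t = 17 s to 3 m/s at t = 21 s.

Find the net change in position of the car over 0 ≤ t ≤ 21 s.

Displacement is the signed area under the v-t curve.
0–1 s: ½(11 + -5)(1) = 3 m
1–6 s: ½(-5 + 6)(5) = 2.5 m
6–11 s: ½(6 + -3)(5) = 7.5 m
11–17 s: ½(-3 + 1)(6) = -6 m
17–21 s: ½(1 + 3)(4) = 8 m
Net displacement = 15 m

15 m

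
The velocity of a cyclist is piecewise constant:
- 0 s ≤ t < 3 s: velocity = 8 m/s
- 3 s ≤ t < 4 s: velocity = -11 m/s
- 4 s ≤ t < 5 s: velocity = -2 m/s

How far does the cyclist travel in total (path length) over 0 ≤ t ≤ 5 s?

Distance (not displacement) is the total path length: add the absolute areas under v-t.
0–3 s: |8| × 3 = 24 m
3–4 s: |-11| × 1 = 11 m
4–5 s: |-2| × 1 = 2 m
Total distance = 37 m

37 m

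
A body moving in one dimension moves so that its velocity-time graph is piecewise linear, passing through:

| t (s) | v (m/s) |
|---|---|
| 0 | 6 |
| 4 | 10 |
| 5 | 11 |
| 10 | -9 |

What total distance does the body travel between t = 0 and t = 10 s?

67.75 m

Distance (not displacement) is the total path length: add the absolute areas under v-t.
0–4 s: |½(6 + 10)(4)| = 32 m
4–5 s: |½(10 + 11)(1)| = 10.5 m
5–10 s: v = 0 at t = 7.75 s; triangle areas 15.125 + 10.125 = 25.25 m
Total distance = 67.75 m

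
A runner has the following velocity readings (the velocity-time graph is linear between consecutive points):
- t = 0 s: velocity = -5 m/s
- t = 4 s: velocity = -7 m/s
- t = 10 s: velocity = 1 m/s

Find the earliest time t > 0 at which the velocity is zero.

t = 9.25 s

v changes sign on 4–10 s (from -7 to 1); the graph is linear there, so v = 0 at t = 4 + (7)·(10 − 4)/(1 − -7) = 9.25 s.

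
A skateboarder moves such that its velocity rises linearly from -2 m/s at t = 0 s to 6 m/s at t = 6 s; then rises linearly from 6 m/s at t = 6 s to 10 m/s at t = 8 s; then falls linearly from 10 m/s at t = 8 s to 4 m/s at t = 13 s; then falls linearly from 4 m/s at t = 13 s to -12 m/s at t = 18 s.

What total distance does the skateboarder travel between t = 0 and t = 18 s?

Distance (not displacement) is the total path length: add the absolute areas under v-t.
0–6 s: v = 0 at t = 1.5 s; triangle areas 1.5 + 13.5 = 15 m
6–8 s: |½(6 + 10)(2)| = 16 m
8–13 s: |½(10 + 4)(5)| = 35 m
13–18 s: v = 0 at t = 14.25 s; triangle areas 2.5 + 22.5 = 25 m
Total distance = 91 m

91 m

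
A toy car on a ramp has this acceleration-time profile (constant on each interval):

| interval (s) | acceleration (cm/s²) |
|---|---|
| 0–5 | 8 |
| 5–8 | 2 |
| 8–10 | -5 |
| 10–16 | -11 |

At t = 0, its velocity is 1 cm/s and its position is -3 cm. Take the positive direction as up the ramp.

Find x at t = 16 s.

On each constant-a segment, Δv = aΔt and Δx = v₀Δt + ½aΔt²; chain segment to segment.
0–5 s: v starts 1 cm/s; Δx = 1·5 + ½·8·5² = 105 cm; v ends 41 cm/s.
5–8 s: v starts 41 cm/s; Δx = 41·3 + ½·2·3² = 132 cm; v ends 47 cm/s.
8–10 s: v starts 47 cm/s; Δx = 47·2 + ½·-5·2² = 84 cm; v ends 37 cm/s.
10–16 s: v starts 37 cm/s; Δx = 37·6 + ½·-11·6² = 24 cm; v ends -29 cm/s.
x(16) = -3 + Σ Δx = 342 cm.

342 cm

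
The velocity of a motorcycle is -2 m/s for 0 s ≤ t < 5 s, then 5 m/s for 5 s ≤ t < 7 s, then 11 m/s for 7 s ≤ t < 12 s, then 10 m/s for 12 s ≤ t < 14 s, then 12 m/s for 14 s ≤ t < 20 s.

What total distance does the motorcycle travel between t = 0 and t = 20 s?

167 m

Distance (not displacement) is the total path length: add the absolute areas under v-t.
0–5 s: |-2| × 5 = 10 m
5–7 s: |5| × 2 = 10 m
7–12 s: |11| × 5 = 55 m
12–14 s: |10| × 2 = 20 m
14–20 s: |12| × 6 = 72 m
Total distance = 167 m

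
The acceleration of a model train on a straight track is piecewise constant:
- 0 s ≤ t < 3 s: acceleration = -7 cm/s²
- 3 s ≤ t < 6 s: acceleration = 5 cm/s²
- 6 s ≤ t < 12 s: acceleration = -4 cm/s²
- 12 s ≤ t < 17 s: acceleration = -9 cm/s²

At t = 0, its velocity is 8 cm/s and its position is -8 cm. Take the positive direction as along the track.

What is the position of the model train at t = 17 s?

On each constant-a segment, Δv = aΔt and Δx = v₀Δt + ½aΔt²; chain segment to segment.
0–3 s: v starts 8 cm/s; Δx = 8·3 + ½·-7·3² = -7.5 cm; v ends -13 cm/s.
3–6 s: v starts -13 cm/s; Δx = -13·3 + ½·5·3² = -16.5 cm; v ends 2 cm/s.
6–12 s: v starts 2 cm/s; Δx = 2·6 + ½·-4·6² = -60 cm; v ends -22 cm/s.
12–17 s: v starts -22 cm/s; Δx = -22·5 + ½·-9·5² = -222.5 cm; v ends -67 cm/s.
x(17) = -8 + Σ Δx = -314.5 cm.

-314.5 cm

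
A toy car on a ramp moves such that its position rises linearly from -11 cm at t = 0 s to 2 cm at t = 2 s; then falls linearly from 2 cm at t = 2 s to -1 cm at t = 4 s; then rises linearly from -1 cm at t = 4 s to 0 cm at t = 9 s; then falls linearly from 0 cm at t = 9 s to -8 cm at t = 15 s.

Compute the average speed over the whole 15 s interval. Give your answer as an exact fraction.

Average speed = (total path length)/(elapsed time); on a piecewise-linear x-t graph the path length is Σ|Δx|.
0–2 s: |Δx| = |2 − -11| = 13 cm
2–4 s: |Δx| = |-1 − 2| = 3 cm
4–9 s: |Δx| = |0 − -1| = 1 cm
9–15 s: |Δx| = |-8 − 0| = 8 cm
Total path = 25 cm; average speed = 25/15 = 5/3 cm/s.

5/3 cm/s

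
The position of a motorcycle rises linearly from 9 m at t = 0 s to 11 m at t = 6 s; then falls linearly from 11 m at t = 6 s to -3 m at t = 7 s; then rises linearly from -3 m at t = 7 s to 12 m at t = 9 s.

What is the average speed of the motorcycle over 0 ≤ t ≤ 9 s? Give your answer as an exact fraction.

31/9 m/s

Average speed = (total path length)/(elapsed time); on a piecewise-linear x-t graph the path length is Σ|Δx|.
0–6 s: |Δx| = |11 − 9| = 2 m
6–7 s: |Δx| = |-3 − 11| = 14 m
7–9 s: |Δx| = |12 − -3| = 15 m
Total path = 31 m; average speed = 31/9 = 31/9 m/s.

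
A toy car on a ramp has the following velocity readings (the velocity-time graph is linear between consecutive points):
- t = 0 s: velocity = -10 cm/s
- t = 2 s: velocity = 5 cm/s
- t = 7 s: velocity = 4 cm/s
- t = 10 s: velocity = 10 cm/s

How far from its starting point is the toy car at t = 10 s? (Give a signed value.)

38.5 cm

Displacement is the signed area under the v-t curve.
0–2 s: ½(-10 + 5)(2) = -5 cm
2–7 s: ½(5 + 4)(5) = 22.5 cm
7–10 s: ½(4 + 10)(3) = 21 cm
Net displacement = 38.5 cm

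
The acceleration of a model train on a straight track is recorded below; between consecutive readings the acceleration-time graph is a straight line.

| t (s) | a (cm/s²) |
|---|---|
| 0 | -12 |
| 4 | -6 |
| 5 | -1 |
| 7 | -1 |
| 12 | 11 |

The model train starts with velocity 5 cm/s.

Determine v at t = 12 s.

Δv equals the area under the a-t graph; then v = v₀ + Δv.
0–4 s: ½(-12 + -6)(4) = -36 cm/s
4–5 s: ½(-6 + -1)(1) = -3.5 cm/s
5–7 s: -1 × 2 = -2 cm/s
7–12 s: ½(-1 + 11)(5) = 25 cm/s
Δv = -16.5 cm/s, so v(12) = 5 + (-16.5) = -11.5 cm/s.

-11.5 cm/s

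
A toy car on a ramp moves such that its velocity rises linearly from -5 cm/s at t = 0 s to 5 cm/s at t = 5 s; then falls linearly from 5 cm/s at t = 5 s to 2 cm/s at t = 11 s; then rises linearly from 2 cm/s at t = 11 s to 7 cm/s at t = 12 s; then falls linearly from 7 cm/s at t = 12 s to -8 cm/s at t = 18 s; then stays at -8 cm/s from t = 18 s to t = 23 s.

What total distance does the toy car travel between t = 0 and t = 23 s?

100.6 cm

Total distance travelled is ∫|v| dt — sum the magnitudes of each area piece.
0–5 s: v = 0 at t = 2.5 s; triangle areas 6.25 + 6.25 = 12.5 cm
5–11 s: |½(5 + 2)(6)| = 21 cm
11–12 s: |½(2 + 7)(1)| = 4.5 cm
12–18 s: v = 0 at t = 14.8 s; triangle areas 9.8 + 12.8 = 22.6 cm
18–23 s: |-8| × 5 = 40 cm
Total distance = 100.6 cm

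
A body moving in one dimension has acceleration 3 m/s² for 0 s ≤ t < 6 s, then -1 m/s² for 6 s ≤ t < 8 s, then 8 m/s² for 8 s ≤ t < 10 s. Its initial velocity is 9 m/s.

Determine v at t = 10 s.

41 m/s

Δv equals the area under the a-t graph; then v = v₀ + Δv.
0–6 s: 3 × 6 = 18 m/s
6–8 s: -1 × 2 = -2 m/s
8–10 s: 8 × 2 = 16 m/s
Δv = 32 m/s, so v(10) = 9 + (32) = 41 m/s.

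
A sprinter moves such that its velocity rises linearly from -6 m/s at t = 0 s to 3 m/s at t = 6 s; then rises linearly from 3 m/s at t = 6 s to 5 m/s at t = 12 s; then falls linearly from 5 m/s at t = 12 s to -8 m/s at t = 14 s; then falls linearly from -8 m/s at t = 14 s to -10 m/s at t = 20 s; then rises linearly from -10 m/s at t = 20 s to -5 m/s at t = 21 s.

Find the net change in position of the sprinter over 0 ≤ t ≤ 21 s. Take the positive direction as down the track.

Net displacement equals the area under the velocity-time graph (areas below the axis count negative).
0–6 s: ½(-6 + 3)(6) = -9 m
6–12 s: ½(3 + 5)(6) = 24 m
12–14 s: ½(5 + -8)(2) = -3 m
14–20 s: ½(-8 + -10)(6) = -54 m
20–21 s: ½(-10 + -5)(1) = -7.5 m
Net displacement = -49.5 m

-49.5 m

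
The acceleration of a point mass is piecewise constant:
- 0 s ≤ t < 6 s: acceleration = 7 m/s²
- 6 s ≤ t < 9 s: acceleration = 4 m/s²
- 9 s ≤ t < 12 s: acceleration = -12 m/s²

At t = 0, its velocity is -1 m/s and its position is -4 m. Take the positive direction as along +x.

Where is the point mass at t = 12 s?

On each constant-a segment, Δv = aΔt and Δx = v₀Δt + ½aΔt²; chain segment to segment.
0–6 s: v starts -1 m/s; Δx = -1·6 + ½·7·6² = 120 m; v ends 41 m/s.
6–9 s: v starts 41 m/s; Δx = 41·3 + ½·4·3² = 141 m; v ends 53 m/s.
9–12 s: v starts 53 m/s; Δx = 53·3 + ½·-12·3² = 105 m; v ends 17 m/s.
x(12) = -4 + Σ Δx = 362 m.

362 m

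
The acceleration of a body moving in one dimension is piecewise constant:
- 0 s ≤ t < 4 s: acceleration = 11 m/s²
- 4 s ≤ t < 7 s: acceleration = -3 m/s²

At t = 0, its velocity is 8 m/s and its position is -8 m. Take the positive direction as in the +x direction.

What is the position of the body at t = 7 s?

254.5 m

On each constant-a segment, Δv = aΔt and Δx = v₀Δt + ½aΔt²; chain segment to segment.
0–4 s: v starts 8 m/s; Δx = 8·4 + ½·11·4² = 120 m; v ends 52 m/s.
4–7 s: v starts 52 m/s; Δx = 52·3 + ½·-3·3² = 142.5 m; v ends 43 m/s.
x(7) = -8 + Σ Δx = 254.5 m.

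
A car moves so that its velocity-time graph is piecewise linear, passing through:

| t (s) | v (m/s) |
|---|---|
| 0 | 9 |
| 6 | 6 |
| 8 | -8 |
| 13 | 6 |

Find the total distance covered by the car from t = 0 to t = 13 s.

Total distance travelled is ∫|v| dt — sum the magnitudes of each area piece.
0–6 s: |½(9 + 6)(6)| = 45 m
6–8 s: v = 0 at t = 48/7 s; triangle areas 18/7 + 32/7 = 50/7 m
8–13 s: v = 0 at t = 76/7 s; triangle areas 80/7 + 45/7 = 125/7 m
Total distance = 70 m

70 m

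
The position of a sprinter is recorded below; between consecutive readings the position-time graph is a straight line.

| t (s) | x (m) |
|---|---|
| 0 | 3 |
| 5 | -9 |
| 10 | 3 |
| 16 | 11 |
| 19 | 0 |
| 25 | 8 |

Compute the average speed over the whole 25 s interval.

2.04 m/s

Average speed = (total path length)/(elapsed time); on a piecewise-linear x-t graph the path length is Σ|Δx|.
0–5 s: |Δx| = |-9 − 3| = 12 m
5–10 s: |Δx| = |3 − -9| = 12 m
10–16 s: |Δx| = |11 − 3| = 8 m
16–19 s: |Δx| = |0 − 11| = 11 m
19–25 s: |Δx| = |8 − 0| = 8 m
Total path = 51 m; average speed = 51/25 = 2.04 m/s.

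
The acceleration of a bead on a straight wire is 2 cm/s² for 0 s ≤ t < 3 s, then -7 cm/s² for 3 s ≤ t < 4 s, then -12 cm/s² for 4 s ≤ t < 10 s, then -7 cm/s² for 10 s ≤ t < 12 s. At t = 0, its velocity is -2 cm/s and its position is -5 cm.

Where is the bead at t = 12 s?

On each constant-a segment, Δv = aΔt and Δx = v₀Δt + ½aΔt²; chain segment to segment.
0–3 s: v starts -2 cm/s; Δx = -2·3 + ½·2·3² = 3 cm; v ends 4 cm/s.
3–4 s: v starts 4 cm/s; Δx = 4·1 + ½·-7·1² = 0.5 cm; v ends -3 cm/s.
4–10 s: v starts -3 cm/s; Δx = -3·6 + ½·-12·6² = -234 cm; v ends -75 cm/s.
10–12 s: v starts -75 cm/s; Δx = -75·2 + ½·-7·2² = -164 cm; v ends -89 cm/s.
x(12) = -5 + Σ Δx = -399.5 cm.

-399.5 cm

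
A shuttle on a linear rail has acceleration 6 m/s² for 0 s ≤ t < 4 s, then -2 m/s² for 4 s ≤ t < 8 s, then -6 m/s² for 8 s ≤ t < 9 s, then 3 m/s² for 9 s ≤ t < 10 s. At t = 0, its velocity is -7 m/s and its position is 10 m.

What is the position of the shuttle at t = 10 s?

On each constant-a segment, Δv = aΔt and Δx = v₀Δt + ½aΔt²; chain segment to segment.
0–4 s: v starts -7 m/s; Δx = -7·4 + ½·6·4² = 20 m; v ends 17 m/s.
4–8 s: v starts 17 m/s; Δx = 17·4 + ½·-2·4² = 52 m; v ends 9 m/s.
8–9 s: v starts 9 m/s; Δx = 9·1 + ½·-6·1² = 6 m; v ends 3 m/s.
9–10 s: v starts 3 m/s; Δx = 3·1 + ½·3·1² = 4.5 m; v ends 6 m/s.
x(10) = 10 + Σ Δx = 92.5 m.

92.5 m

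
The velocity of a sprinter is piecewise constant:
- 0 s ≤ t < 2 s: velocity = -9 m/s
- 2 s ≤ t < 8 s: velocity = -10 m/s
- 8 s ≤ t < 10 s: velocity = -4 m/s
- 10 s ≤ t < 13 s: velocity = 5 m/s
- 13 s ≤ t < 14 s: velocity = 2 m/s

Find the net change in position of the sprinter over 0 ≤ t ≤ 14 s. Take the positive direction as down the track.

-69 m

Displacement is the signed area under the v-t curve.
0–2 s: -9 × 2 = -18 m
2–8 s: -10 × 6 = -60 m
8–10 s: -4 × 2 = -8 m
10–13 s: 5 × 3 = 15 m
13–14 s: 2 × 1 = 2 m
Net displacement = -69 m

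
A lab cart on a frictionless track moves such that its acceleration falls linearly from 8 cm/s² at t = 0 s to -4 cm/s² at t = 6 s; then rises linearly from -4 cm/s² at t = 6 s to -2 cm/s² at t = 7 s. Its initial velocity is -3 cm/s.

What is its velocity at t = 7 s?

Δv equals the area under the a-t graph; then v = v₀ + Δv.
0–6 s: ½(8 + -4)(6) = 12 cm/s
6–7 s: ½(-4 + -2)(1) = -3 cm/s
Δv = 9 cm/s, so v(7) = -3 + (9) = 6 cm/s.

6 cm/s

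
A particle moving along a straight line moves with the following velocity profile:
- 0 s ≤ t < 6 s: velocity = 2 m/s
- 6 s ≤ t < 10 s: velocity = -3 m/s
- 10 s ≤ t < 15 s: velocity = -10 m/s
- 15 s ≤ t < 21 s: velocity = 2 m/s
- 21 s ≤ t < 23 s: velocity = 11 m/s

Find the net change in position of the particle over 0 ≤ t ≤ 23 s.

-16 m

Net displacement equals the area under the velocity-time graph (areas below the axis count negative).
0–6 s: 2 × 6 = 12 m
6–10 s: -3 × 4 = -12 m
10–15 s: -10 × 5 = -50 m
15–21 s: 2 × 6 = 12 m
21–23 s: 11 × 2 = 22 m
Net displacement = -16 m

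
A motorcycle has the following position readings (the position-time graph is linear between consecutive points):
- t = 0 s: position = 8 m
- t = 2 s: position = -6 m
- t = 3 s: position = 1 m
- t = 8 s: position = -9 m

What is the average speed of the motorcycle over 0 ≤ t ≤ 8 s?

Average speed = (total path length)/(elapsed time); on a piecewise-linear x-t graph the path length is Σ|Δx|.
0–2 s: |Δx| = |-6 − 8| = 14 m
2–3 s: |Δx| = |1 − -6| = 7 m
3–8 s: |Δx| = |-9 − 1| = 10 m
Total path = 31 m; average speed = 31/8 = 3.875 m/s.

3.875 m/s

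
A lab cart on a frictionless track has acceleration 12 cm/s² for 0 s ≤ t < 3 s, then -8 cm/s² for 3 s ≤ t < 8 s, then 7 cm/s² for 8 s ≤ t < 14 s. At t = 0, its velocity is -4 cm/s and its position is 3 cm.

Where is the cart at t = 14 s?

On each constant-a segment, Δv = aΔt and Δx = v₀Δt + ½aΔt²; chain segment to segment.
0–3 s: v starts -4 cm/s; Δx = -4·3 + ½·12·3² = 42 cm; v ends 32 cm/s.
3–8 s: v starts 32 cm/s; Δx = 32·5 + ½·-8·5² = 60 cm; v ends -8 cm/s.
8–14 s: v starts -8 cm/s; Δx = -8·6 + ½·7·6² = 78 cm; v ends 34 cm/s.
x(14) = 3 + Σ Δx = 183 cm.

183 cm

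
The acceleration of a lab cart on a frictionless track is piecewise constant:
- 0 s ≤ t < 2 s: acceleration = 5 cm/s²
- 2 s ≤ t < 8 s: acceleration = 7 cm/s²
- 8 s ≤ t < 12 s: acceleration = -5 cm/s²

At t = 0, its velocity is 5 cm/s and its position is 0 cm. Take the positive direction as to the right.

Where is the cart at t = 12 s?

On each constant-a segment, Δv = aΔt and Δx = v₀Δt + ½aΔt²; chain segment to segment.
0–2 s: v starts 5 cm/s; Δx = 5·2 + ½·5·2² = 20 cm; v ends 15 cm/s.
2–8 s: v starts 15 cm/s; Δx = 15·6 + ½·7·6² = 216 cm; v ends 57 cm/s.
8–12 s: v starts 57 cm/s; Δx = 57·4 + ½·-5·4² = 188 cm; v ends 37 cm/s.
x(12) = 0 + Σ Δx = 424 cm.

424 cm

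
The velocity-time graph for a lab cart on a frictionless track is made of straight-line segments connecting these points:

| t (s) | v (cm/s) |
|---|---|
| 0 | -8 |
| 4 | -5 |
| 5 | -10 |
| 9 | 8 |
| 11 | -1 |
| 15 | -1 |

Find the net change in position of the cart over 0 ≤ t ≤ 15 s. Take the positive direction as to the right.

Net displacement equals the area under the velocity-time graph (areas below the axis count negative).
0–4 s: ½(-8 + -5)(4) = -26 cm
4–5 s: ½(-5 + -10)(1) = -7.5 cm
5–9 s: ½(-10 + 8)(4) = -4 cm
9–11 s: ½(8 + -1)(2) = 7 cm
11–15 s: -1 × 4 = -4 cm
Net displacement = -34.5 cm

-34.5 cm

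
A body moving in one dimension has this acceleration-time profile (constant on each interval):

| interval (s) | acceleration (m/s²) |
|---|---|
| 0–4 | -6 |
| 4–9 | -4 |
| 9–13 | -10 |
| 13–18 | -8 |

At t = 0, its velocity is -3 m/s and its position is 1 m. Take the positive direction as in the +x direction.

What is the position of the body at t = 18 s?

On each constant-a segment, Δv = aΔt and Δx = v₀Δt + ½aΔt²; chain segment to segment.
0–4 s: v starts -3 m/s; Δx = -3·4 + ½·-6·4² = -60 m; v ends -27 m/s.
4–9 s: v starts -27 m/s; Δx = -27·5 + ½·-4·5² = -185 m; v ends -47 m/s.
9–13 s: v starts -47 m/s; Δx = -47·4 + ½·-10·4² = -268 m; v ends -87 m/s.
13–18 s: v starts -87 m/s; Δx = -87·5 + ½·-8·5² = -535 m; v ends -127 m/s.
x(18) = 1 + Σ Δx = -1047 m.

-1047 m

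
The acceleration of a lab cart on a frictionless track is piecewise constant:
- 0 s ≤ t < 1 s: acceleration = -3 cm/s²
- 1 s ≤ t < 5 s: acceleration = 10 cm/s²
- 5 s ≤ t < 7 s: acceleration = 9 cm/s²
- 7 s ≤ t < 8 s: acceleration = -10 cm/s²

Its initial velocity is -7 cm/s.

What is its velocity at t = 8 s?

Δv equals the area under the a-t graph; then v = v₀ + Δv.
0–1 s: -3 × 1 = -3 cm/s
1–5 s: 10 × 4 = 40 cm/s
5–7 s: 9 × 2 = 18 cm/s
7–8 s: -10 × 1 = -10 cm/s
Δv = 45 cm/s, so v(8) = -7 + (45) = 38 cm/s.

38 cm/s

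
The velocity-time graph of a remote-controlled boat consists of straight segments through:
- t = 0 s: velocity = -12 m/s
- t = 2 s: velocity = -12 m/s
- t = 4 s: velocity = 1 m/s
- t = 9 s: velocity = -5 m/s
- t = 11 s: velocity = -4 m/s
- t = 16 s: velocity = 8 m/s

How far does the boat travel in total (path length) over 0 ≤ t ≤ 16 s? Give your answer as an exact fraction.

1863/26 m

Total distance travelled is ∫|v| dt — sum the magnitudes of each area piece.
0–2 s: |-12| × 2 = 24 m
2–4 s: v = 0 at t = 50/13 s; triangle areas 144/13 + 1/13 = 145/13 m
4–9 s: v = 0 at t = 29/6 s; triangle areas 5/12 + 125/12 = 65/6 m
9–11 s: |½(-5 + -4)(2)| = 9 m
11–16 s: v = 0 at t = 38/3 s; triangle areas 10/3 + 40/3 = 50/3 m
Total distance = 1863/26 m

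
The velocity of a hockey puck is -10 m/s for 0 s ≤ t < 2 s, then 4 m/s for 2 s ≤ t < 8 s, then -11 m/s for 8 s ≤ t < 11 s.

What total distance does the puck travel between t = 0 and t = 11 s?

77 m

Total distance travelled is ∫|v| dt — sum the magnitudes of each area piece.
0–2 s: |-10| × 2 = 20 m
2–8 s: |4| × 6 = 24 m
8–11 s: |-11| × 3 = 33 m
Total distance = 77 m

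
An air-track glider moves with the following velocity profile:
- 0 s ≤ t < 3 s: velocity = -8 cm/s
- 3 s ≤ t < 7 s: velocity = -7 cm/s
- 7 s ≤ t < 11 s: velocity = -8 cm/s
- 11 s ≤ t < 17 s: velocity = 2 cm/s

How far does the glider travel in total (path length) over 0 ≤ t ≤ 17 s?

Distance (not displacement) is the total path length: add the absolute areas under v-t.
0–3 s: |-8| × 3 = 24 cm
3–7 s: |-7| × 4 = 28 cm
7–11 s: |-8| × 4 = 32 cm
11–17 s: |2| × 6 = 12 cm
Total distance = 96 cm

96 cm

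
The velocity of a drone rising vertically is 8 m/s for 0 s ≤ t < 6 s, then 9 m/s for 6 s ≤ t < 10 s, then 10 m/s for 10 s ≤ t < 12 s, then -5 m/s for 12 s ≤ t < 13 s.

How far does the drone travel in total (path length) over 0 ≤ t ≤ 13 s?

109 m

Total distance travelled is ∫|v| dt — sum the magnitudes of each area piece.
0–6 s: |8| × 6 = 48 m
6–10 s: |9| × 4 = 36 m
10–12 s: |10| × 2 = 20 m
12–13 s: |-5| × 1 = 5 m
Total distance = 109 m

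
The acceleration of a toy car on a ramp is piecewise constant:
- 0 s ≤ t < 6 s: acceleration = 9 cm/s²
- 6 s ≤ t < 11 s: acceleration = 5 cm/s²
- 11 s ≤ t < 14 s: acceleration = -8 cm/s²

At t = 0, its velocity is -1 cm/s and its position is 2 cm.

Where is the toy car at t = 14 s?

On each constant-a segment, Δv = aΔt and Δx = v₀Δt + ½aΔt²; chain segment to segment.
0–6 s: v starts -1 cm/s; Δx = -1·6 + ½·9·6² = 156 cm; v ends 53 cm/s.
6–11 s: v starts 53 cm/s; Δx = 53·5 + ½·5·5² = 327.5 cm; v ends 78 cm/s.
11–14 s: v starts 78 cm/s; Δx = 78·3 + ½·-8·3² = 198 cm; v ends 54 cm/s.
x(14) = 2 + Σ Δx = 683.5 cm.

683.5 cm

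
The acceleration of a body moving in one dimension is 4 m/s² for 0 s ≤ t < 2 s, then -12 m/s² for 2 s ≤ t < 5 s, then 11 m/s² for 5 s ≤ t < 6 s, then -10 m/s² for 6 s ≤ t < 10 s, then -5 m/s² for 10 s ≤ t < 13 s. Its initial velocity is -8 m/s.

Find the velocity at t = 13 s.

-80 m/s

Δv equals the area under the a-t graph; then v = v₀ + Δv.
0–2 s: 4 × 2 = 8 m/s
2–5 s: -12 × 3 = -36 m/s
5–6 s: 11 × 1 = 11 m/s
6–10 s: -10 × 4 = -40 m/s
10–13 s: -5 × 3 = -15 m/s
Δv = -72 m/s, so v(13) = -8 + (-72) = -80 m/s.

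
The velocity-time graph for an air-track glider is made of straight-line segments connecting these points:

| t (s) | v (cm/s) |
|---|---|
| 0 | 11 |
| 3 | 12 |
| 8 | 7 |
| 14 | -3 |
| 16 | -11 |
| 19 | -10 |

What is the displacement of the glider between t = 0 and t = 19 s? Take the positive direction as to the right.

Net displacement equals the area under the velocity-time graph (areas below the axis count negative).
0–3 s: ½(11 + 12)(3) = 34.5 cm
3–8 s: ½(12 + 7)(5) = 47.5 cm
8–14 s: ½(7 + -3)(6) = 12 cm
14–16 s: ½(-3 + -11)(2) = -14 cm
16–19 s: ½(-11 + -10)(3) = -31.5 cm
Net displacement = 48.5 cm

48.5 cm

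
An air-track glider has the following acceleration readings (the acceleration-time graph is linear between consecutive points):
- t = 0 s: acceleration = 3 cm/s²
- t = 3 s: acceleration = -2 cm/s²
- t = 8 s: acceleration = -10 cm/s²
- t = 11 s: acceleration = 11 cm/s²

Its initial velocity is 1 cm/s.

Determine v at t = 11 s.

Δv equals the area under the a-t graph; then v = v₀ + Δv.
0–3 s: ½(3 + -2)(3) = 1.5 cm/s
3–8 s: ½(-2 + -10)(5) = -30 cm/s
8–11 s: ½(-10 + 11)(3) = 1.5 cm/s
Δv = -27 cm/s, so v(11) = 1 + (-27) = -26 cm/s.

-26 cm/s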